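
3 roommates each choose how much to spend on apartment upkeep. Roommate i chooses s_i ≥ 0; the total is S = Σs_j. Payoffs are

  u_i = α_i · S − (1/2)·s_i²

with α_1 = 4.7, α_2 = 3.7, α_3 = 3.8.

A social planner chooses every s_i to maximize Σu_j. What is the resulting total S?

36.6

Planner FOC: ∂(Σu_j)/∂s_i = (Σα_j) − s_i = 0, so s_i^SO = Σα_j = 12.2 for every i; S^SO = 36.6.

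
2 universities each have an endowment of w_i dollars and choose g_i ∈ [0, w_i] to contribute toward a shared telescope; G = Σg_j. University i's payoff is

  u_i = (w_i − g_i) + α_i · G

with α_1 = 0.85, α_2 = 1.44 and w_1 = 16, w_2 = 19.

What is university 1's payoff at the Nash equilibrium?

∂u_i/∂g_i = α_i − 1, so university i contributes w_i if α_i > 1, else 0.
α_i > 1 for i ∈ {2}; NE contributions (0, 19), G = 19.
u_1 = (16 − 0) + 0.85·19 = 32.15.

32.15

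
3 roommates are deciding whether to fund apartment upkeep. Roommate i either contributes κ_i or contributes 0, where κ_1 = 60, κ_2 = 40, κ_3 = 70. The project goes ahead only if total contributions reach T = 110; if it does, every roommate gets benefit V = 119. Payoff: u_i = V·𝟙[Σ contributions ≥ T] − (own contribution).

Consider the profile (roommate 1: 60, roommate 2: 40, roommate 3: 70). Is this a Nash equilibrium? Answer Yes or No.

No

Total = 170 ≥ 110: provided.
Roommate 1 (pledges 60, payoff 59): dropping to 0 → total 110, payoff 119. Profitable deviation.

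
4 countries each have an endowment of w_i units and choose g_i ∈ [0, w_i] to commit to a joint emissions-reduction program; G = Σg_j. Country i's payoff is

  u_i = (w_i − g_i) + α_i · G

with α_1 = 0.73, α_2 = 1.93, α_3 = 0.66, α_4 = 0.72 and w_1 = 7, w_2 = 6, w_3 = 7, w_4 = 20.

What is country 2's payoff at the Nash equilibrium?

11.58

∂u_i/∂g_i = α_i − 1, so country i contributes w_i if α_i > 1, else 0.
α_i > 1 for i ∈ {2}; NE contributions (0, 6, 0, 0), G = 6.
u_2 = (6 − 6) + 1.93·6 = 11.58.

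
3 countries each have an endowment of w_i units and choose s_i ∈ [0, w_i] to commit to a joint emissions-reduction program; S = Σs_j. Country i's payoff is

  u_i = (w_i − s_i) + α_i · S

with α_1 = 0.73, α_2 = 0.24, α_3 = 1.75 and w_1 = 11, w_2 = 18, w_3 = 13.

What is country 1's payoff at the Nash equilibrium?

∂u_i/∂s_i = α_i − 1, so country i contributes w_i if α_i > 1, else 0.
α_i > 1 for i ∈ {3}; NE contributions (0, 0, 13), S = 13.
u_1 = (11 − 0) + 0.73·13 = 20.49.

20.49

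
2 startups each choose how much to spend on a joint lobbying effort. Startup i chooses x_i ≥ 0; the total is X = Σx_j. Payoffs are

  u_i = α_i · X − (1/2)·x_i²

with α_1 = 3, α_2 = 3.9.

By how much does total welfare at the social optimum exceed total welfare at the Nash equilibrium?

12.105

Startup i's FOC: ∂u_i/∂x_i = α_i − x_i = 0, so x_i* = α_i.
NE contributions = (3, 3.9); X = 6.9.
W^NE = (Σα)·X − ½Σα_i² = 6.9² − ½·24.21 = 35.505.
Planner sets x_i = Σα_j = 6.9 for every i, so X^SO = 2·6.9 = 13.8.
W^SO = (Σα)·X^SO − ½·2·(Σα)² = (2/2)·6.9² = 47.61.
Deadweight loss = W^SO − W^NE = 12.105.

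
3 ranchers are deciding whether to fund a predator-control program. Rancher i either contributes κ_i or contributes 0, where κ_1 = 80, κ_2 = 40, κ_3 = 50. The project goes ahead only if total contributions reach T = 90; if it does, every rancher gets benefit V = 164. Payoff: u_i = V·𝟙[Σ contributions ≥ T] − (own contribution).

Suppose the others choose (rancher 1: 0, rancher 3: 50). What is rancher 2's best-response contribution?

Others' total = 50. Contributing 40 brings total to 90 ≥ 90: gain V − κ_2 = 124.
Best response: 40.

40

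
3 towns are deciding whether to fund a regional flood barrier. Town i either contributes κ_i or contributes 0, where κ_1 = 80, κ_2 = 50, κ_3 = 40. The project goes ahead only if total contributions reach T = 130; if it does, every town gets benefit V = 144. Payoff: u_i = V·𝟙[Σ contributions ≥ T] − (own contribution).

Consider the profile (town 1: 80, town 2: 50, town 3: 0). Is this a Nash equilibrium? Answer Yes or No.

Total = 130 ≥ 130: provided.
Town 1 (pledges 80, payoff 64): dropping to 0 → total 50, payoff 0. No gain.
Town 2 (pledges 50, payoff 94): dropping to 0 → total 80, payoff 0. No gain.
Town 3 (pledges 0, payoff 144): pledging 40 → total 170, payoff 104. No gain.

Yes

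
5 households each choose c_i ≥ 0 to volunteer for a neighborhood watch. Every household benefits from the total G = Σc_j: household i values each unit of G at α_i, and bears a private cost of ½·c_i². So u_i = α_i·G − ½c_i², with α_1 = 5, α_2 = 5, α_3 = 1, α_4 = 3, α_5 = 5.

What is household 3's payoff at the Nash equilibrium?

Household i's FOC: ∂u_i/∂c_i = α_i − c_i = 0, so c_i* = α_i.
NE contributions = (5, 5, 1, 3, 5); G = 19.
u_3 = α_3·G − ½·(c_3)² = 1·19 − ½·1² = 18.5.

18.5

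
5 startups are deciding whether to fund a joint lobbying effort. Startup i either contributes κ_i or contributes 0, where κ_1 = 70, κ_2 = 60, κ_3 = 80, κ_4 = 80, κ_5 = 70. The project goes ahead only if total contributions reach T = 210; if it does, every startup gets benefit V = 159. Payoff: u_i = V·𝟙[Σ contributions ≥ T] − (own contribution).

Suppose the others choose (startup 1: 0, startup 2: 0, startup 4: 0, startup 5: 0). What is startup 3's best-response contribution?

Others' total = 0. Even contributing 80 gives 80 < 210: no benefit either way.
Best response: 0.

0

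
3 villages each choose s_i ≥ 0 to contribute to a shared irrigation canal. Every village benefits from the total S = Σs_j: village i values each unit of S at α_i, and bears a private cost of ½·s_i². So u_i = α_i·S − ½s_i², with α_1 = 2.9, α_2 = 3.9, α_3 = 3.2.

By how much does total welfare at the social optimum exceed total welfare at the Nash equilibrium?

66.93

Village i's FOC: ∂u_i/∂s_i = α_i − s_i = 0, so s_i* = α_i.
NE contributions = (2.9, 3.9, 3.2); S = 10.
W^NE = (Σα)·S − ½Σα_i² = 10² − ½·33.86 = 83.07.
Planner sets s_i = Σα_j = 10 for every i, so S^SO = 3·10 = 30.
W^SO = (Σα)·S^SO − ½·3·(Σα)² = (3/2)·10² = 150.
Deadweight loss = W^SO − W^NE = 66.93.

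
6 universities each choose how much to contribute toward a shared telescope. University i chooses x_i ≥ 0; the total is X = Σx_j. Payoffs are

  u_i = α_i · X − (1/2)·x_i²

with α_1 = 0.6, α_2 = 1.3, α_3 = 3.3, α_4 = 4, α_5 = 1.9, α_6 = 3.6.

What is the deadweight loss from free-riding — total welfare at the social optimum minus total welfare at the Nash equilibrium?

University i's FOC: ∂u_i/∂x_i = α_i − x_i = 0, so x_i* = α_i.
NE contributions = (0.6, 1.3, 3.3, 4, 1.9, 3.6); X = 14.7.
W^NE = (Σα)·X − ½Σα_i² = 14.7² − ½·45.51 = 193.335.
Planner sets x_i = Σα_j = 14.7 for every i, so X^SO = 6·14.7 = 88.2.
W^SO = (Σα)·X^SO − ½·6·(Σα)² = (6/2)·14.7² = 648.27.
Deadweight loss = W^SO − W^NE = 454.935.

454.935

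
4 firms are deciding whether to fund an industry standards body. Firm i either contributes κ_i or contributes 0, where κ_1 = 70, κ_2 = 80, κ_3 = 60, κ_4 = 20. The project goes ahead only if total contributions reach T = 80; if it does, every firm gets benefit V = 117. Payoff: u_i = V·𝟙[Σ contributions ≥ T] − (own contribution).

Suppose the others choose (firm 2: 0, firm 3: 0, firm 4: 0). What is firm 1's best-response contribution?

0

Others' total = 0. Even contributing 70 gives 70 < 80: no benefit either way.
Best response: 0.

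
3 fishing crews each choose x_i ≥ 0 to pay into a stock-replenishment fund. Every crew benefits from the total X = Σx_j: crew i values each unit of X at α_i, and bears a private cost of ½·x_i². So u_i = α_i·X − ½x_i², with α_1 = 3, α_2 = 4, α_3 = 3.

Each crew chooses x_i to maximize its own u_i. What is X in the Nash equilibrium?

Crew i's FOC: ∂u_i/∂x_i = α_i − x_i = 0, so x_i* = α_i.
NE contributions = (3, 4, 3); X = 10.

10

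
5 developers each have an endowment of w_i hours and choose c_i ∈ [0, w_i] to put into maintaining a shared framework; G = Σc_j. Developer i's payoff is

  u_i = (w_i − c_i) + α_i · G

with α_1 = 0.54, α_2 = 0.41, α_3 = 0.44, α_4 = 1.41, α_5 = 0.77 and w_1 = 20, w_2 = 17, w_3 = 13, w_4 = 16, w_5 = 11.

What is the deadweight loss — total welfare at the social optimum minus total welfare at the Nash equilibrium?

∂u_i/∂c_i = α_i − 1, so developer i contributes w_i if α_i > 1, else 0.
α_i > 1 for i ∈ {4}; NE contributions (0, 0, 0, 16, 0), G = 16.
W^NE = Σw_i − G^NE + (Σα_i)·G^NE = 77 + 2.57·16 = 118.12.
Planner: ∂(Σu_j)/∂c_i = Σα_j − 1 = 2.57 > 0, so everyone contributes w_i; G^SO = 77, W^SO = 77 + 2.57·77 = 274.89.
Deadweight loss = 156.77.

156.77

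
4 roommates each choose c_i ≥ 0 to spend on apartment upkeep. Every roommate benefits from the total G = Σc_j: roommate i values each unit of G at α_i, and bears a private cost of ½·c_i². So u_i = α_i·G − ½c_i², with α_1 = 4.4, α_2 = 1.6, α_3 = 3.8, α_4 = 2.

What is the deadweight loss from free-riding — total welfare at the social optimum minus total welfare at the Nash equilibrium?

159.42

Roommate i's FOC: ∂u_i/∂c_i = α_i − c_i = 0, so c_i* = α_i.
NE contributions = (4.4, 1.6, 3.8, 2); G = 11.8.
W^NE = (Σα)·G − ½Σα_i² = 11.8² − ½·40.36 = 119.06.
Planner sets c_i = Σα_j = 11.8 for every i, so G^SO = 4·11.8 = 47.2.
W^SO = (Σα)·G^SO − ½·4·(Σα)² = (4/2)·11.8² = 278.48.
Deadweight loss = W^SO − W^NE = 159.42.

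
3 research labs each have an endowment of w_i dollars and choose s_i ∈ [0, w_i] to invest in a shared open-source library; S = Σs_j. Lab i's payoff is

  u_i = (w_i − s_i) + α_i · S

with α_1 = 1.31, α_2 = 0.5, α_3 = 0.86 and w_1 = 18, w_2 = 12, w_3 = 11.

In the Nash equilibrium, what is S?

∂u_i/∂s_i = α_i − 1, so lab i contributes w_i if α_i > 1, else 0.
α_i > 1 for i ∈ {1}; NE contributions (18, 0, 0), S = 18.

18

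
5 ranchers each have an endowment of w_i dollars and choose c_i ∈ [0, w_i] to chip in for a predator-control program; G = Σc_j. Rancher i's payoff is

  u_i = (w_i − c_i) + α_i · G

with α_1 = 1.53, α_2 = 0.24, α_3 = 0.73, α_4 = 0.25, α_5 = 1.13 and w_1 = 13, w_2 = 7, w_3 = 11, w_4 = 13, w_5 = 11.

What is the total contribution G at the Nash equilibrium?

∂u_i/∂c_i = α_i − 1, so rancher i contributes w_i if α_i > 1, else 0.
α_i > 1 for i ∈ {1, 5}; NE contributions (13, 0, 0, 0, 11), G = 24.

24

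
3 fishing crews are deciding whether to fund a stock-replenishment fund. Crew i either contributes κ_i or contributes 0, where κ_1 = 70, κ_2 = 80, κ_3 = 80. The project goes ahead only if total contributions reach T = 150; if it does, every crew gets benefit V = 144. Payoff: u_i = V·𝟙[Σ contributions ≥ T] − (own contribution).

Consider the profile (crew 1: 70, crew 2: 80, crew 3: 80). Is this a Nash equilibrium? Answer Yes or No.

Total = 230 ≥ 150: provided.
Crew 1 (pledges 70, payoff 74): dropping to 0 → total 160, payoff 144. Profitable deviation.

No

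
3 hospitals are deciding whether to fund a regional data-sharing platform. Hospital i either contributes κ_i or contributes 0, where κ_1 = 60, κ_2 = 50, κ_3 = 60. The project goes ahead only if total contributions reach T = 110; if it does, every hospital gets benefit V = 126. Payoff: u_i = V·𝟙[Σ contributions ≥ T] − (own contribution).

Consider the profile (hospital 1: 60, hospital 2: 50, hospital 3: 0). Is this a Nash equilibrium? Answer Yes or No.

Yes

Total = 110 ≥ 110: provided.
Hospital 1 (pledges 60, payoff 66): dropping to 0 → total 50, payoff 0. No gain.
Hospital 2 (pledges 50, payoff 76): dropping to 0 → total 60, payoff 0. No gain.
Hospital 3 (pledges 0, payoff 126): pledging 60 → total 170, payoff 66. No gain.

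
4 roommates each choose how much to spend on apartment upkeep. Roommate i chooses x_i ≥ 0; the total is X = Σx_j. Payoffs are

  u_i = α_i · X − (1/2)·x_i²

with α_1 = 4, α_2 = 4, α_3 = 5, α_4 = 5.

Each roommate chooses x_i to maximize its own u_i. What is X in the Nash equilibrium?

Roommate i's FOC: ∂u_i/∂x_i = α_i − x_i = 0, so x_i* = α_i.
NE contributions = (4, 4, 5, 5); X = 18.

18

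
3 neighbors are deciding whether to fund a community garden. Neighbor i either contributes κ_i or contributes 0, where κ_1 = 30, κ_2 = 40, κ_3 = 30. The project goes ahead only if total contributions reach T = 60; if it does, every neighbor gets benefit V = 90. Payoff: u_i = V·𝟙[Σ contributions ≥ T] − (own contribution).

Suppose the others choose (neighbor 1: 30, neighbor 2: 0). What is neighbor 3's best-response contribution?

30

Others' total = 30. Contributing 30 brings total to 60 ≥ 60: gain V − κ_3 = 60.
Best response: 30.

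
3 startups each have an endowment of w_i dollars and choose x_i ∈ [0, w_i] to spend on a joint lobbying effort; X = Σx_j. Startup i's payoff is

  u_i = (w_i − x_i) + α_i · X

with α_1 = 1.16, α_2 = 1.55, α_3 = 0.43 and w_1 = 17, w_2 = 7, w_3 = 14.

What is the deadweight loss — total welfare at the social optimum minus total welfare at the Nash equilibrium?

∂u_i/∂x_i = α_i − 1, so startup i contributes w_i if α_i > 1, else 0.
α_i > 1 for i ∈ {1, 2}; NE contributions (17, 7, 0), X = 24.
W^NE = Σw_i − X^NE + (Σα_i)·X^NE = 38 + 2.14·24 = 89.36.
Planner: ∂(Σu_j)/∂x_i = Σα_j − 1 = 2.14 > 0, so everyone contributes w_i; X^SO = 38, W^SO = 38 + 2.14·38 = 119.32.
Deadweight loss = 29.96.

29.96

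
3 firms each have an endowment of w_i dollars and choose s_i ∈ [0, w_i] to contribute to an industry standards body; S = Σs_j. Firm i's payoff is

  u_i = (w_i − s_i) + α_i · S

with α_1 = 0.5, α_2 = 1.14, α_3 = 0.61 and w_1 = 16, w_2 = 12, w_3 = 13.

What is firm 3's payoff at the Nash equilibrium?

∂u_i/∂s_i = α_i − 1, so firm i contributes w_i if α_i > 1, else 0.
α_i > 1 for i ∈ {2}; NE contributions (0, 12, 0), S = 12.
u_3 = (13 − 0) + 0.61·12 = 20.32.

20.32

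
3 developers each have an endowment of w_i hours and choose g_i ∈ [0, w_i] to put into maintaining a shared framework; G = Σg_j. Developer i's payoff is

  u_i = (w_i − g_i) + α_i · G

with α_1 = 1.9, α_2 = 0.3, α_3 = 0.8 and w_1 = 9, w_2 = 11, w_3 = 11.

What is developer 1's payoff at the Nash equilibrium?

∂u_i/∂g_i = α_i − 1, so developer i contributes w_i if α_i > 1, else 0.
α_i > 1 for i ∈ {1}; NE contributions (9, 0, 0), G = 9.
u_1 = (9 − 9) + 1.9·9 = 17.1.

17.1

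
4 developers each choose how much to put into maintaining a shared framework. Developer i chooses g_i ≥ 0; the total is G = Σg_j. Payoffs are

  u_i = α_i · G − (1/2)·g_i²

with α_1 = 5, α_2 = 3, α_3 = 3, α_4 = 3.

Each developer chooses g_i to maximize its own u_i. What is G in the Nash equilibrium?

Developer i's FOC: ∂u_i/∂g_i = α_i − g_i = 0, so g_i* = α_i.
NE contributions = (5, 3, 3, 3); G = 14.

14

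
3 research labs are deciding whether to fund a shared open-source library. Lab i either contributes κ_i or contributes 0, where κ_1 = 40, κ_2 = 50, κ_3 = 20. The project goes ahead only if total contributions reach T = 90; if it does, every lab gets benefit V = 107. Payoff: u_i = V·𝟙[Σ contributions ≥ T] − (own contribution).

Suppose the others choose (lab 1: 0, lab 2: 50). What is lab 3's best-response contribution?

Others' total = 50. Even contributing 20 gives 70 < 90: no benefit either way.
Best response: 0.

0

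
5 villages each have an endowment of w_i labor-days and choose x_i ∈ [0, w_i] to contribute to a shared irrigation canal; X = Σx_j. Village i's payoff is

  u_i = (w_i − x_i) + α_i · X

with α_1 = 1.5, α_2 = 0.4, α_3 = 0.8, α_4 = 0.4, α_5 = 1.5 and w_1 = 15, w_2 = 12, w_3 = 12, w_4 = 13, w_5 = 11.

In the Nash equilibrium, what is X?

∂u_i/∂x_i = α_i − 1, so village i contributes w_i if α_i > 1, else 0.
α_i > 1 for i ∈ {1, 5}; NE contributions (15, 0, 0, 0, 11), X = 26.

26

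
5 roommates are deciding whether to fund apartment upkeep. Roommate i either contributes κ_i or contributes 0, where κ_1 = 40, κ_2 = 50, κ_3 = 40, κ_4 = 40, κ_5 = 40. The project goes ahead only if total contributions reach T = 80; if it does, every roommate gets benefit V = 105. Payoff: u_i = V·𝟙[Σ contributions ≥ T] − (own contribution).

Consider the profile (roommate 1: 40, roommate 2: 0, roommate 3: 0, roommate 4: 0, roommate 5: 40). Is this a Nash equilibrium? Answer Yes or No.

Yes

Total = 80 ≥ 80: provided.
Roommate 1 (pledges 40, payoff 65): dropping to 0 → total 40, payoff 0. No gain.
Roommate 2 (pledges 0, payoff 105): pledging 50 → total 130, payoff 55. No gain.
Roommate 3 (pledges 0, payoff 105): pledging 40 → total 120, payoff 65. No gain.
Roommate 4 (pledges 0, payoff 105): pledging 40 → total 120, payoff 65. No gain.
Roommate 5 (pledges 40, payoff 65): dropping to 0 → total 40, payoff 0. No gain.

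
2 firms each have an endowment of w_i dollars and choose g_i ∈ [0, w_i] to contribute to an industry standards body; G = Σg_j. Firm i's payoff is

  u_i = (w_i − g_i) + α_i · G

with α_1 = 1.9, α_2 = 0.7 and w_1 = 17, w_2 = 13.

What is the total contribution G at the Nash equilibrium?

∂u_i/∂g_i = α_i − 1, so firm i contributes w_i if α_i > 1, else 0.
α_i > 1 for i ∈ {1}; NE contributions (17, 0), G = 17.

17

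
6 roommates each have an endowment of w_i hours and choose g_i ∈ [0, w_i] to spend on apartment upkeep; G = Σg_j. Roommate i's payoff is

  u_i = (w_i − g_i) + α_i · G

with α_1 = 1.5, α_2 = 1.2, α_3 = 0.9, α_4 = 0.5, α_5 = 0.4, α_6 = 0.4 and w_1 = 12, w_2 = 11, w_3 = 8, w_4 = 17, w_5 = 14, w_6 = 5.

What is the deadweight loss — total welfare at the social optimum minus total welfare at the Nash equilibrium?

∂u_i/∂g_i = α_i − 1, so roommate i contributes w_i if α_i > 1, else 0.
α_i > 1 for i ∈ {1, 2}; NE contributions (12, 11, 0, 0, 0, 0), G = 23.
W^NE = Σw_i − G^NE + (Σα_i)·G^NE = 67 + 3.9·23 = 156.7.
Planner: ∂(Σu_j)/∂g_i = Σα_j − 1 = 3.9 > 0, so everyone contributes w_i; G^SO = 67, W^SO = 67 + 3.9·67 = 328.3.
Deadweight loss = 171.6.

171.6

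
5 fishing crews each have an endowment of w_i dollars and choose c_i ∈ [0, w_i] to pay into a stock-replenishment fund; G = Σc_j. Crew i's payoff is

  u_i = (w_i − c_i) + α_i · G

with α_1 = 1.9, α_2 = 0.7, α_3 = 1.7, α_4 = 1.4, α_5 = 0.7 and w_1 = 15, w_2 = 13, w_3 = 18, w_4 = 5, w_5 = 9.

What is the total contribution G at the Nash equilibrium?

38

∂u_i/∂c_i = α_i − 1, so crew i contributes w_i if α_i > 1, else 0.
α_i > 1 for i ∈ {1, 3, 4}; NE contributions (15, 0, 18, 5, 0), G = 38.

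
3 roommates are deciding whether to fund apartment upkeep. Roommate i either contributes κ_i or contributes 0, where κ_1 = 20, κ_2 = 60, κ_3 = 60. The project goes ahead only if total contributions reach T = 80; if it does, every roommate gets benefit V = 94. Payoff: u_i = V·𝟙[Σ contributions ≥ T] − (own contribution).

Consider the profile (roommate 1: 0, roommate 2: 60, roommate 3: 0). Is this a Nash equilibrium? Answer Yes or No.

No

Total = 60 < 80: not provided.
Roommate 1 (pledges 0, payoff 0): pledging 20 → total 80, payoff 74. Profitable deviation.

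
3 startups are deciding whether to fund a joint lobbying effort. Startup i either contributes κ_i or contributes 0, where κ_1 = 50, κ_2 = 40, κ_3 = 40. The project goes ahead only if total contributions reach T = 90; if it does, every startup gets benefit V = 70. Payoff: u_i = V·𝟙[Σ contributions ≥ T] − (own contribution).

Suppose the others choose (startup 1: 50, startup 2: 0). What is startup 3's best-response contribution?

Others' total = 50. Contributing 40 brings total to 90 ≥ 90: gain V − κ_3 = 30.
Best response: 40.

40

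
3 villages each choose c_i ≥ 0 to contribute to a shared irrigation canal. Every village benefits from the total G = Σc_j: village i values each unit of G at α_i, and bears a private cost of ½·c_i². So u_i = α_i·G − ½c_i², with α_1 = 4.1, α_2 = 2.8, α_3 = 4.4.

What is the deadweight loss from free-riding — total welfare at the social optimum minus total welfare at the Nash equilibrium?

Village i's FOC: ∂u_i/∂c_i = α_i − c_i = 0, so c_i* = α_i.
NE contributions = (4.1, 2.8, 4.4); G = 11.3.
W^NE = (Σα)·G − ½Σα_i² = 11.3² − ½·44.01 = 105.685.
Planner sets c_i = Σα_j = 11.3 for every i, so G^SO = 3·11.3 = 33.9.
W^SO = (Σα)·G^SO − ½·3·(Σα)² = (3/2)·11.3² = 191.535.
Deadweight loss = W^SO − W^NE = 85.85.

85.85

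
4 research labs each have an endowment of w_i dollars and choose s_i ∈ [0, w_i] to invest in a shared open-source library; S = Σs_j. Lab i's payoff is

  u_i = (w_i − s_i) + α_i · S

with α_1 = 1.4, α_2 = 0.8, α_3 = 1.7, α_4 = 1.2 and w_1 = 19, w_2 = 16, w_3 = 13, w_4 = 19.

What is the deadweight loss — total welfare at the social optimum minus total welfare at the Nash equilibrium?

65.6

∂u_i/∂s_i = α_i − 1, so lab i contributes w_i if α_i > 1, else 0.
α_i > 1 for i ∈ {1, 3, 4}; NE contributions (19, 0, 13, 19), S = 51.
W^NE = Σw_i − S^NE + (Σα_i)·S^NE = 67 + 4.1·51 = 276.1.
Planner: ∂(Σu_j)/∂s_i = Σα_j − 1 = 4.1 > 0, so everyone contributes w_i; S^SO = 67, W^SO = 67 + 4.1·67 = 341.7.
Deadweight loss = 65.6.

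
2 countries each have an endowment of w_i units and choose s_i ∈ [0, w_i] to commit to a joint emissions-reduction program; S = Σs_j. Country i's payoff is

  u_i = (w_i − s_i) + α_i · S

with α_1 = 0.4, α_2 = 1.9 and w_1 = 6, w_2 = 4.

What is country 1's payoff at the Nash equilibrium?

∂u_i/∂s_i = α_i − 1, so country i contributes w_i if α_i > 1, else 0.
α_i > 1 for i ∈ {2}; NE contributions (0, 4), S = 4.
u_1 = (6 − 0) + 0.4·4 = 7.6.

7.6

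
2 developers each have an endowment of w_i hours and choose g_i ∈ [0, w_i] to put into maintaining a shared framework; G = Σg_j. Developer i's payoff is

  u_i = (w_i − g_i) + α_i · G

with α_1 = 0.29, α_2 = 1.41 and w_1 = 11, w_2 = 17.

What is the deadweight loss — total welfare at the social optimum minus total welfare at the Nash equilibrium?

7.7

∂u_i/∂g_i = α_i − 1, so developer i contributes w_i if α_i > 1, else 0.
α_i > 1 for i ∈ {2}; NE contributions (0, 17), G = 17.
W^NE = Σw_i − G^NE + (Σα_i)·G^NE = 28 + 0.7·17 = 39.9.
Planner: ∂(Σu_j)/∂g_i = Σα_j − 1 = 0.7 > 0, so everyone contributes w_i; G^SO = 28, W^SO = 28 + 0.7·28 = 47.6.
Deadweight loss = 7.7.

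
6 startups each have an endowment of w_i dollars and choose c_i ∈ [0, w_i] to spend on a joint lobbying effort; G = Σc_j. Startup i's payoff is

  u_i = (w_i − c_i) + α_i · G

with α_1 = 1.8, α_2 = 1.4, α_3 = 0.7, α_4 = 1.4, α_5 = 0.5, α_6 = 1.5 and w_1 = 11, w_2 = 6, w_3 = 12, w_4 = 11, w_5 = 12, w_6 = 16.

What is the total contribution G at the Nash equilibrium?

∂u_i/∂c_i = α_i − 1, so startup i contributes w_i if α_i > 1, else 0.
α_i > 1 for i ∈ {1, 2, 4, 6}; NE contributions (11, 6, 0, 11, 0, 16), G = 44.

44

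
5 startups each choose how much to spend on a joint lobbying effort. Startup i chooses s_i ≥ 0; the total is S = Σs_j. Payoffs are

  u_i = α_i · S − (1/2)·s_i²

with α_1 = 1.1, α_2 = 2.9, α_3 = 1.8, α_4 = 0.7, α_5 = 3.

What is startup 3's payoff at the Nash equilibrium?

Startup i's FOC: ∂u_i/∂s_i = α_i − s_i = 0, so s_i* = α_i.
NE contributions = (1.1, 2.9, 1.8, 0.7, 3); S = 9.5.
u_3 = α_3·S − ½·(s_3)² = 1.8·9.5 − ½·1.8² = 15.48.

15.48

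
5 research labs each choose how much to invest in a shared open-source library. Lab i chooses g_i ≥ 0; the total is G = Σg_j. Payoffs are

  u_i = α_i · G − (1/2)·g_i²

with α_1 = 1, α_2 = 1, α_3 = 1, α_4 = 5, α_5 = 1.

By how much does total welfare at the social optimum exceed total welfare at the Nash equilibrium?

Lab i's FOC: ∂u_i/∂g_i = α_i − g_i = 0, so g_i* = α_i.
NE contributions = (1, 1, 1, 5, 1); G = 9.
W^NE = (Σα)·G − ½Σα_i² = 9² − ½·29 = 66.5.
Planner sets g_i = Σα_j = 9 for every i, so G^SO = 5·9 = 45.
W^SO = (Σα)·G^SO − ½·5·(Σα)² = (5/2)·9² = 202.5.
Deadweight loss = W^SO − W^NE = 136.

136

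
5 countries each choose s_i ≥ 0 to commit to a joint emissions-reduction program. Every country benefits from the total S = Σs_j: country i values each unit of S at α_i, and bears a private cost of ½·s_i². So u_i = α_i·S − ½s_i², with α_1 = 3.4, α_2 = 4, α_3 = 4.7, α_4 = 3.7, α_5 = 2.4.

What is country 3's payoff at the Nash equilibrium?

Country i's FOC: ∂u_i/∂s_i = α_i − s_i = 0, so s_i* = α_i.
NE contributions = (3.4, 4, 4.7, 3.7, 2.4); S = 18.2.
u_3 = α_3·S − ½·(s_3)² = 4.7·18.2 − ½·4.7² = 74.495.

74.495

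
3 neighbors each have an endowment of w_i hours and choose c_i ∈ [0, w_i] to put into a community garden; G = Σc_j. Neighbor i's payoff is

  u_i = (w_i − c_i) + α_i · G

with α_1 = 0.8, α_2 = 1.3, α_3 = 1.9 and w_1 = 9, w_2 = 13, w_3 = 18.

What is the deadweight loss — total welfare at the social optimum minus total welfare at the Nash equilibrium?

27

∂u_i/∂c_i = α_i − 1, so neighbor i contributes w_i if α_i > 1, else 0.
α_i > 1 for i ∈ {2, 3}; NE contributions (0, 13, 18), G = 31.
W^NE = Σw_i − G^NE + (Σα_i)·G^NE = 40 + 3·31 = 133.
Planner: ∂(Σu_j)/∂c_i = Σα_j − 1 = 3 > 0, so everyone contributes w_i; G^SO = 40, W^SO = 40 + 3·40 = 160.
Deadweight loss = 27.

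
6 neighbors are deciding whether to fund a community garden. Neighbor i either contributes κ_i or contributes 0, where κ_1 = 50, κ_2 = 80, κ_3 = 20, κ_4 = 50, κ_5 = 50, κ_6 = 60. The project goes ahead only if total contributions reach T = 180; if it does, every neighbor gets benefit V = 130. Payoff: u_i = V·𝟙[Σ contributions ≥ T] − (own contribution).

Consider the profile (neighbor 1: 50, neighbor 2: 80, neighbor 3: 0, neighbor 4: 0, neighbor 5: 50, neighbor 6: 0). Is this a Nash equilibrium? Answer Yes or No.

Total = 180 ≥ 180: provided.
Neighbor 1 (pledges 50, payoff 80): dropping to 0 → total 130, payoff 0. No gain.
Neighbor 2 (pledges 80, payoff 50): dropping to 0 → total 100, payoff 0. No gain.
Neighbor 3 (pledges 0, payoff 130): pledging 20 → total 200, payoff 110. No gain.
Neighbor 4 (pledges 0, payoff 130): pledging 50 → total 230, payoff 80. No gain.
Neighbor 5 (pledges 50, payoff 80): dropping to 0 → total 130, payoff 0. No gain.
Neighbor 6 (pledges 0, payoff 130): pledging 60 → total 240, payoff 70. No gain.

Yes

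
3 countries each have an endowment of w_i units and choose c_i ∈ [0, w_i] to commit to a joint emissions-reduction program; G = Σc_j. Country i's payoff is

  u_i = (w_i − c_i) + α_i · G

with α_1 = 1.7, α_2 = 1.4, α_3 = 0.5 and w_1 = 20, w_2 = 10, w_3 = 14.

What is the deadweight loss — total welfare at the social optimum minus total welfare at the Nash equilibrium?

36.4

∂u_i/∂c_i = α_i − 1, so country i contributes w_i if α_i > 1, else 0.
α_i > 1 for i ∈ {1, 2}; NE contributions (20, 10, 0), G = 30.
W^NE = Σw_i − G^NE + (Σα_i)·G^NE = 44 + 2.6·30 = 122.
Planner: ∂(Σu_j)/∂c_i = Σα_j − 1 = 2.6 > 0, so everyone contributes w_i; G^SO = 44, W^SO = 44 + 2.6·44 = 158.4.
Deadweight loss = 36.4.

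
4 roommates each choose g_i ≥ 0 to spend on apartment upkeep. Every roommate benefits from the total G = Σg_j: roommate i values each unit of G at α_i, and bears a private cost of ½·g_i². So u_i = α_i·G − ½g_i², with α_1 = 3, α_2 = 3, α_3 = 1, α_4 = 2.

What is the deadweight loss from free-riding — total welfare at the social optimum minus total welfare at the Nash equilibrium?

Roommate i's FOC: ∂u_i/∂g_i = α_i − g_i = 0, so g_i* = α_i.
NE contributions = (3, 3, 1, 2); G = 9.
W^NE = (Σα)·G − ½Σα_i² = 9² − ½·23 = 69.5.
Planner sets g_i = Σα_j = 9 for every i, so G^SO = 4·9 = 36.
W^SO = (Σα)·G^SO − ½·4·(Σα)² = (4/2)·9² = 162.
Deadweight loss = W^SO − W^NE = 92.5.

92.5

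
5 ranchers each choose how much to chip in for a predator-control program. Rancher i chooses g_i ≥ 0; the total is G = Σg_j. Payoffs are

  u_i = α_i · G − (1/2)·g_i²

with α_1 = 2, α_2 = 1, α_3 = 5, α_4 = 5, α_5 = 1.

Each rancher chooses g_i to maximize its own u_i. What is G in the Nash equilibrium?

Rancher i's FOC: ∂u_i/∂g_i = α_i − g_i = 0, so g_i* = α_i.
NE contributions = (2, 1, 5, 5, 1); G = 14.

14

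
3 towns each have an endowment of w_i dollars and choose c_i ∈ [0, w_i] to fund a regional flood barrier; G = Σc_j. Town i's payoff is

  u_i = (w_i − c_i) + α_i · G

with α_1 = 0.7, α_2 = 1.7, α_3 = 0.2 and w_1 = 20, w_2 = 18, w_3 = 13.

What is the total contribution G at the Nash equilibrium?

18

∂u_i/∂c_i = α_i − 1, so town i contributes w_i if α_i > 1, else 0.
α_i > 1 for i ∈ {2}; NE contributions (0, 18, 0), G = 18.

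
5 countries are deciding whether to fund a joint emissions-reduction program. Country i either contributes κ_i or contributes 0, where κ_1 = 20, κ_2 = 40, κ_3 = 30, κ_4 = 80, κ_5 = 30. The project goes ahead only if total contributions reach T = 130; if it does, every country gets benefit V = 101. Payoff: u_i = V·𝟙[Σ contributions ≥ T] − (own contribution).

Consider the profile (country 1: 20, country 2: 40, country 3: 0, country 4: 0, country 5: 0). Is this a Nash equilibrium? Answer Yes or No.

No

Total = 60 < 130: not provided.
Country 1 (pledges 20, payoff -20): dropping to 0 → total 40, payoff 0. Profitable deviation.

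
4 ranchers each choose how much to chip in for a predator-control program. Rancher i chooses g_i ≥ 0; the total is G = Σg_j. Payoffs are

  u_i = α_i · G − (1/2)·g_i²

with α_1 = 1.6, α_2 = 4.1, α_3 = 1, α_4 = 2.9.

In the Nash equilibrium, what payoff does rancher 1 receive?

14.08

Rancher i's FOC: ∂u_i/∂g_i = α_i − g_i = 0, so g_i* = α_i.
NE contributions = (1.6, 4.1, 1, 2.9); G = 9.6.
u_1 = α_1·G − ½·(g_1)² = 1.6·9.6 − ½·1.6² = 14.08.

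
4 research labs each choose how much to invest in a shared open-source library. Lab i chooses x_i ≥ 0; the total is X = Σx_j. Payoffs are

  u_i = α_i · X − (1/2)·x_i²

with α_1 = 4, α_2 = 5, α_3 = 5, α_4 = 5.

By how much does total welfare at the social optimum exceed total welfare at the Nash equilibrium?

406.5

Lab i's FOC: ∂u_i/∂x_i = α_i − x_i = 0, so x_i* = α_i.
NE contributions = (4, 5, 5, 5); X = 19.
W^NE = (Σα)·X − ½Σα_i² = 19² − ½·91 = 315.5.
Planner sets x_i = Σα_j = 19 for every i, so X^SO = 4·19 = 76.
W^SO = (Σα)·X^SO − ½·4·(Σα)² = (4/2)·19² = 722.
Deadweight loss = W^SO − W^NE = 406.5.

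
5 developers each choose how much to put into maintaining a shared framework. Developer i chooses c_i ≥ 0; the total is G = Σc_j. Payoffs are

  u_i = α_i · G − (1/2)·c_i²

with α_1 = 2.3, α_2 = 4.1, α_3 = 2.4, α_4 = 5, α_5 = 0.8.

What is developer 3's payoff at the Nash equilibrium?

Developer i's FOC: ∂u_i/∂c_i = α_i − c_i = 0, so c_i* = α_i.
NE contributions = (2.3, 4.1, 2.4, 5, 0.8); G = 14.6.
u_3 = α_3·G − ½·(c_3)² = 2.4·14.6 − ½·2.4² = 32.16.

32.16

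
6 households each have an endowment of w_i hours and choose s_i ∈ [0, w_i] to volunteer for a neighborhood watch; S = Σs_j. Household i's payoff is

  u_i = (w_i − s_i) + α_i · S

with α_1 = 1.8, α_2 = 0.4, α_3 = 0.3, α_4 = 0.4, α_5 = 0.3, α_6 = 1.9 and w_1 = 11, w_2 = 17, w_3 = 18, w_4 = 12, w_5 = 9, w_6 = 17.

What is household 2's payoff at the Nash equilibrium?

∂u_i/∂s_i = α_i − 1, so household i contributes w_i if α_i > 1, else 0.
α_i > 1 for i ∈ {1, 6}; NE contributions (11, 0, 0, 0, 0, 17), S = 28.
u_2 = (17 − 0) + 0.4·28 = 28.2.

28.2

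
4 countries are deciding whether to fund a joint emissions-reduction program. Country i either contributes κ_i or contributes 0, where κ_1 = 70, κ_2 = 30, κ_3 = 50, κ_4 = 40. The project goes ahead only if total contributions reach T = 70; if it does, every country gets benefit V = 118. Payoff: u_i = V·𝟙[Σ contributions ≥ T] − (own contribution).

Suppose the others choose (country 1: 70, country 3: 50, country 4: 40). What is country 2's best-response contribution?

0

Others' total = 160 ≥ 70; contributing adds cost 30 for no extra benefit.
Best response: 0.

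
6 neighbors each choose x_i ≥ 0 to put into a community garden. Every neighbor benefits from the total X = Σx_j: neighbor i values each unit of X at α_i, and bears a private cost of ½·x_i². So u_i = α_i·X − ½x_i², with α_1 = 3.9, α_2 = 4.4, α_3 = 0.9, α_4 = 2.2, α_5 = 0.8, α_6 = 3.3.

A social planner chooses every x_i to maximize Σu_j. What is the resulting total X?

Planner FOC: ∂(Σu_j)/∂x_i = (Σα_j) − x_i = 0, so x_i^SO = Σα_j = 15.5 for every i; X^SO = 93.

93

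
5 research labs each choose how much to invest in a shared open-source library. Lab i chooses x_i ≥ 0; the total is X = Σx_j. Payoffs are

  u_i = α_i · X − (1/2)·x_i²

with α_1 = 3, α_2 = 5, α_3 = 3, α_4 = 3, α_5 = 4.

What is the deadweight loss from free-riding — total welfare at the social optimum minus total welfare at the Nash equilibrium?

Lab i's FOC: ∂u_i/∂x_i = α_i − x_i = 0, so x_i* = α_i.
NE contributions = (3, 5, 3, 3, 4); X = 18.
W^NE = (Σα)·X − ½Σα_i² = 18² − ½·68 = 290.
Planner sets x_i = Σα_j = 18 for every i, so X^SO = 5·18 = 90.
W^SO = (Σα)·X^SO − ½·5·(Σα)² = (5/2)·18² = 810.
Deadweight loss = W^SO − W^NE = 520.

520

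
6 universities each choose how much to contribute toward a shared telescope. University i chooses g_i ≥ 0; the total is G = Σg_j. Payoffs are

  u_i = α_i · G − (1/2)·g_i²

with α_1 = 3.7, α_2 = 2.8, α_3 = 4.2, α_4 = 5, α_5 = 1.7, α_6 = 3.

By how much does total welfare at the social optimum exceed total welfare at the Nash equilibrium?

University i's FOC: ∂u_i/∂g_i = α_i − g_i = 0, so g_i* = α_i.
NE contributions = (3.7, 2.8, 4.2, 5, 1.7, 3); G = 20.4.
W^NE = (Σα)·G − ½Σα_i² = 20.4² − ½·76.06 = 378.13.
Planner sets g_i = Σα_j = 20.4 for every i, so G^SO = 6·20.4 = 122.4.
W^SO = (Σα)·G^SO − ½·6·(Σα)² = (6/2)·20.4² = 1248.48.
Deadweight loss = W^SO − W^NE = 870.35.

870.35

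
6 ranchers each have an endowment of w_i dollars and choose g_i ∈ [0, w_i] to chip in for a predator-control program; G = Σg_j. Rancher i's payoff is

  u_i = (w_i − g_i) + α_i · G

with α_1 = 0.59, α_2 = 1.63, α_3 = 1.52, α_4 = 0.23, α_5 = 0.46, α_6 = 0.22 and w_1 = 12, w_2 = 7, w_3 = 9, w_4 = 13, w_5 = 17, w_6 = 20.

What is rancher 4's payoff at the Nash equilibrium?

16.68

∂u_i/∂g_i = α_i − 1, so rancher i contributes w_i if α_i > 1, else 0.
α_i > 1 for i ∈ {2, 3}; NE contributions (0, 7, 9, 0, 0, 0), G = 16.
u_4 = (13 − 0) + 0.23·16 = 16.68.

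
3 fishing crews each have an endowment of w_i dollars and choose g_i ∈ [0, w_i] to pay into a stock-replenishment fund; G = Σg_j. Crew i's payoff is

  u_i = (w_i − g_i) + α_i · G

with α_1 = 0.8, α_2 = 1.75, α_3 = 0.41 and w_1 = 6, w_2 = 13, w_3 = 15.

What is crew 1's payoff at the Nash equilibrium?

∂u_i/∂g_i = α_i − 1, so crew i contributes w_i if α_i > 1, else 0.
α_i > 1 for i ∈ {2}; NE contributions (0, 13, 0), G = 13.
u_1 = (6 − 0) + 0.8·13 = 16.4.

16.4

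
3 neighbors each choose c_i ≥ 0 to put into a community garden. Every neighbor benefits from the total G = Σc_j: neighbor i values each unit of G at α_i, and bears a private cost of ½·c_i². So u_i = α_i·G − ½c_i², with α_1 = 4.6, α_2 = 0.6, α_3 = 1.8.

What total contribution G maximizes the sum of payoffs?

21

Planner FOC: ∂(Σu_j)/∂c_i = (Σα_j) − c_i = 0, so c_i^SO = Σα_j = 7 for every i; G^SO = 21.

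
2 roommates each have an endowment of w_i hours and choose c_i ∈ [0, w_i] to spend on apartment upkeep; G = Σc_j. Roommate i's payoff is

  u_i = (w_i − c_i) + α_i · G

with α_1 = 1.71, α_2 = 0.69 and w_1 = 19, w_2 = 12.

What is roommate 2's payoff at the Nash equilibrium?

25.11

∂u_i/∂c_i = α_i − 1, so roommate i contributes w_i if α_i > 1, else 0.
α_i > 1 for i ∈ {1}; NE contributions (19, 0), G = 19.
u_2 = (12 − 0) + 0.69·19 = 25.11.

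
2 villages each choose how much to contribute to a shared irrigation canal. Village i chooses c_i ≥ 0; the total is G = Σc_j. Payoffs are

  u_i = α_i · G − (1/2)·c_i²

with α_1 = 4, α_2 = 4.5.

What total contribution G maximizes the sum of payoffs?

Planner FOC: ∂(Σu_j)/∂c_i = (Σα_j) − c_i = 0, so c_i^SO = Σα_j = 8.5 for every i; G^SO = 17.

17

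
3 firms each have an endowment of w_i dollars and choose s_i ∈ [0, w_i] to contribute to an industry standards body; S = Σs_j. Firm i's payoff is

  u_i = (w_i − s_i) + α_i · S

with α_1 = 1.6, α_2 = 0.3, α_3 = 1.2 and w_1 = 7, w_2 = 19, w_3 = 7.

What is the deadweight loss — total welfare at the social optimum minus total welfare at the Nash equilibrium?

39.9

∂u_i/∂s_i = α_i − 1, so firm i contributes w_i if α_i > 1, else 0.
α_i > 1 for i ∈ {1, 3}; NE contributions (7, 0, 7), S = 14.
W^NE = Σw_i − S^NE + (Σα_i)·S^NE = 33 + 2.1·14 = 62.4.
Planner: ∂(Σu_j)/∂s_i = Σα_j − 1 = 2.1 > 0, so everyone contributes w_i; S^SO = 33, W^SO = 33 + 2.1·33 = 102.3.
Deadweight loss = 39.9.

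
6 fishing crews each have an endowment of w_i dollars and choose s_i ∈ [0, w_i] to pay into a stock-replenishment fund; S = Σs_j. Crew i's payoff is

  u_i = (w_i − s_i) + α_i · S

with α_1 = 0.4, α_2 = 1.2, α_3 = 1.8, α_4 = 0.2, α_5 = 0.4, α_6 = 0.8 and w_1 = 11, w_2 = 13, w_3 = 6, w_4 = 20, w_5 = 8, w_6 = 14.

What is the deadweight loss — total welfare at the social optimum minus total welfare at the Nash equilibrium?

∂u_i/∂s_i = α_i − 1, so crew i contributes w_i if α_i > 1, else 0.
α_i > 1 for i ∈ {2, 3}; NE contributions (0, 13, 6, 0, 0, 0), S = 19.
W^NE = Σw_i − S^NE + (Σα_i)·S^NE = 72 + 3.8·19 = 144.2.
Planner: ∂(Σu_j)/∂s_i = Σα_j − 1 = 3.8 > 0, so everyone contributes w_i; S^SO = 72, W^SO = 72 + 3.8·72 = 345.6.
Deadweight loss = 201.4.

201.4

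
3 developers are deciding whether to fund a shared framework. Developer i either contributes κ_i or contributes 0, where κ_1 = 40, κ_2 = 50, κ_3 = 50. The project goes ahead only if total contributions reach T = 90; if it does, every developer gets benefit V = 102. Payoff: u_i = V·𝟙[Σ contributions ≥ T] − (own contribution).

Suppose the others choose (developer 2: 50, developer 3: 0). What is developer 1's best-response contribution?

40

Others' total = 50. Contributing 40 brings total to 90 ≥ 90: gain V − κ_1 = 62.
Best response: 40.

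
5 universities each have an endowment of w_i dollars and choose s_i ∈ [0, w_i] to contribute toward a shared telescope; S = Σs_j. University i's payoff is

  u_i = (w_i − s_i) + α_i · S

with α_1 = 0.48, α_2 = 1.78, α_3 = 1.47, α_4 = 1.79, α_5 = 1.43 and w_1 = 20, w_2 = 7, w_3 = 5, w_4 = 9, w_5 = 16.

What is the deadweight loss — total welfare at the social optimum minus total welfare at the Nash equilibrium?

119

∂u_i/∂s_i = α_i − 1, so university i contributes w_i if α_i > 1, else 0.
α_i > 1 for i ∈ {2, 3, 4, 5}; NE contributions (0, 7, 5, 9, 16), S = 37.
W^NE = Σw_i − S^NE + (Σα_i)·S^NE = 57 + 5.95·37 = 277.15.
Planner: ∂(Σu_j)/∂s_i = Σα_j − 1 = 5.95 > 0, so everyone contributes w_i; S^SO = 57, W^SO = 57 + 5.95·57 = 396.15.
Deadweight loss = 119.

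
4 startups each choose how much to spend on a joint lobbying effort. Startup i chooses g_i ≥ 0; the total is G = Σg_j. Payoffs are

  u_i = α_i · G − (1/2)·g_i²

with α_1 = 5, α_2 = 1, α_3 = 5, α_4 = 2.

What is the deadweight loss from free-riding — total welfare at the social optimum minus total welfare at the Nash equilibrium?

Startup i's FOC: ∂u_i/∂g_i = α_i − g_i = 0, so g_i* = α_i.
NE contributions = (5, 1, 5, 2); G = 13.
W^NE = (Σα)·G − ½Σα_i² = 13² − ½·55 = 141.5.
Planner sets g_i = Σα_j = 13 for every i, so G^SO = 4·13 = 52.
W^SO = (Σα)·G^SO − ½·4·(Σα)² = (4/2)·13² = 338.
Deadweight loss = W^SO − W^NE = 196.5.

196.5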